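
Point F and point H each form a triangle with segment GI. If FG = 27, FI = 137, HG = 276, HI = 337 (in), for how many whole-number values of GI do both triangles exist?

From triangle FGI: 110 < GI < 164.
From triangle HGI: 61 < GI < 613.
Intersection: 110 < GI < 164, so integers 111 through 163: 53 values.

53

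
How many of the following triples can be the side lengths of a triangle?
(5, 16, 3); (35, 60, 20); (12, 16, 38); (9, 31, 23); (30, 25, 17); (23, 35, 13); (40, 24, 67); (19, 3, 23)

(3,5,16): 3+5 ≤ 16 → not valid
(20,35,60): 20+35 ≤ 60 → not valid
(12,16,38): 12+16 ≤ 38 → not valid
(9,23,31): 9+23 > 31 → valid
(17,25,30): 17+25 > 30 → valid
(13,23,35): 13+23 > 35 → valid
(24,40,67): 24+40 ≤ 67 → not valid
(3,19,23): 3+19 ≤ 23 → not valid
3 of the 8 triples form a triangle.

3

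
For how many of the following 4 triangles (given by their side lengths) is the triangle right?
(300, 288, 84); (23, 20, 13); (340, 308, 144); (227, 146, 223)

2

(300,288,84): 84²+288² = 90000 = 300² → right
(23,20,13): 13²+20² = 569 > 529 = 23² → acute
(340,308,144): 144²+308² = 115600 = 340² → right
(227,146,223): 146²+223² = 71045 > 51529 = 227² → acute
2 of the 4 are right.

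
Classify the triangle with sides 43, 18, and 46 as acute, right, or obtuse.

acute

Compare the square of the longest side to the sum of squares of the other two: 18² + 43² = 2173 > 2116 = 46².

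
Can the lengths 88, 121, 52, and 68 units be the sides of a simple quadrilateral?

Yes

A quadrilateral exists iff every side is shorter than the sum of the others — equivalently, the longest side is less than the sum of the rest.
Longest side 121 < 208 (sum of the remaining 3), so yes.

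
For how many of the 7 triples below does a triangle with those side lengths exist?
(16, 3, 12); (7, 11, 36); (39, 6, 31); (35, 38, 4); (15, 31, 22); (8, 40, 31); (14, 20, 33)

3

(3,12,16): 3+12 ≤ 16 → not valid
(7,11,36): 7+11 ≤ 36 → not valid
(6,31,39): 6+31 ≤ 39 → not valid
(4,35,38): 4+35 > 38 → valid
(15,22,31): 15+22 > 31 → valid
(8,31,40): 8+31 ≤ 40 → not valid
(14,20,33): 14+20 > 33 → valid
3 of the 7 triples form a triangle.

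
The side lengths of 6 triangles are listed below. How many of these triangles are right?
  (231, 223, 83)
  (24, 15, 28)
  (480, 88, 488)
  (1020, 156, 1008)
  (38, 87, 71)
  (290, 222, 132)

(231,223,83): 83²+223² = 56618 > 53361 = 231² → acute
(24,15,28): 15²+24² = 801 > 784 = 28² → acute
(480,88,488): 88²+480² = 238144 = 488² → right
(1020,156,1008): 156²+1008² = 1040400 = 1020² → right
(38,87,71): 38²+71² = 6485 < 7569 = 87² → obtuse
(290,222,132): 132²+222² = 66708 < 84100 = 290² → obtuse
2 of the 6 are right.

2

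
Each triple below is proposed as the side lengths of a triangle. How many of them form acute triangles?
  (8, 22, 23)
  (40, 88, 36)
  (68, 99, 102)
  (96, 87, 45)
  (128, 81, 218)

(8,22,23): 8²+22² = 548 > 529 = 23² → acute
(40,88,36): 36+40 ≤ 88, not a triangle
(68,99,102): 68²+99² = 14425 > 10404 = 102² → acute
(96,87,45): 45²+87² = 9594 > 9216 = 96² → acute
(128,81,218): 81+128 ≤ 218, not a triangle
3 of the 5 are acute.

3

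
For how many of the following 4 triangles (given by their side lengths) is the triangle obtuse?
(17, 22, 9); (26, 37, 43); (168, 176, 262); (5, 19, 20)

(17,22,9): 9²+17² = 370 < 484 = 22² → obtuse
(26,37,43): 26²+37² = 2045 > 1849 = 43² → acute
(168,176,262): 168²+176² = 59200 < 68644 = 262² → obtuse
(5,19,20): 5²+19² = 386 < 400 = 20² → obtuse
3 of the 4 are obtuse.

3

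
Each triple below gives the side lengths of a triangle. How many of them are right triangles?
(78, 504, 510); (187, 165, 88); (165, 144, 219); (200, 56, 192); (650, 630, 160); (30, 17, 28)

5

(78,504,510): 78²+504² = 260100 = 510² → right
(187,165,88): 88²+165² = 34969 = 187² → right
(165,144,219): 144²+165² = 47961 = 219² → right
(200,56,192): 56²+192² = 40000 = 200² → right
(650,630,160): 160²+630² = 422500 = 650² → right
(30,17,28): 17²+28² = 1073 > 900 = 30² → acute
5 of the 6 are right.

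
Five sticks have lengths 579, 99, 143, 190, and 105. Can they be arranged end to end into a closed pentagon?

No

For a pentagon, each side must be shorter than the sum of the others.
Here the longest side is 579, but the remaining 4 sides sum to only 537.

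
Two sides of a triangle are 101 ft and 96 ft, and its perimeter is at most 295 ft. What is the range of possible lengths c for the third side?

5 < c ≤ 98

Triangle inequality alone gives 5 < c < 197.
The perimeter condition gives c ≤ 295 − 101 − 96 = 98.
Intersecting the two: 5 < c ≤ 98.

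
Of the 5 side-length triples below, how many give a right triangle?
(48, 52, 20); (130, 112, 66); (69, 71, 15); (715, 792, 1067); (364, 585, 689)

(48,52,20): 20²+48² = 2704 = 52² → right
(130,112,66): 66²+112² = 16900 = 130² → right
(69,71,15): 15²+69² = 4986 < 5041 = 71² → obtuse
(715,792,1067): 715²+792² = 1138489 = 1067² → right
(364,585,689): 364²+585² = 474721 = 689² → right
4 of the 5 are right.

4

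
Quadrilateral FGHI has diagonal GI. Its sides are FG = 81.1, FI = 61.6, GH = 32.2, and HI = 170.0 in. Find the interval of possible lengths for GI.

From triangle FGI: |81.1 − 61.6| < GI < 81.1 + 61.6, i.e. 19.5 < GI < 142.7.
From triangle HGI: 137.8 < GI < 202.2.
Both must hold, so GI lies in the intersection.

137.8 < GI < 142.7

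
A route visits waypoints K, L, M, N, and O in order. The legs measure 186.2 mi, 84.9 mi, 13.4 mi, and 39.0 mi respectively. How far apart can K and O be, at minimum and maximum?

48.9 ≤ KO ≤ 323.5 mi

The maximum is all hops collinear in one direction: 186.2 + 84.9 + 13.4 + 39.0 = 323.5.
The longest hop is 186.2; the others sum to 137.3. Folding the others back against it leaves at least 186.2 − 137.3 = 48.9.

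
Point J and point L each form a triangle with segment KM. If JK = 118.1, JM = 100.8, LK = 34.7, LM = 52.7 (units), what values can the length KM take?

From triangle JKM: |118.1 − 100.8| < KM < 118.1 + 100.8, i.e. 17.3 < KM < 218.9.
From triangle LKM: 18.0 < KM < 87.4.
Both must hold, so KM lies in the intersection.

18.0 < KM < 87.4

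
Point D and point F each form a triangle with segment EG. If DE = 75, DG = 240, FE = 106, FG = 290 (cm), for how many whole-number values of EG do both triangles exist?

130

From triangle DEG: 165 < EG < 315.
From triangle FEG: 184 < EG < 396.
Intersection: 184 < EG < 315, so integers 185 through 314: 130 values.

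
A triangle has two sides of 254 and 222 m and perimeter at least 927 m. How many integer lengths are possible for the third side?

25

Triangle inequality: 32 < x < 476. Perimeter ≥ 927 gives x ≥ 927 − 254 − 222 = 451.
So 451 ≤ x < 476; integers 451 through 475: 25 values.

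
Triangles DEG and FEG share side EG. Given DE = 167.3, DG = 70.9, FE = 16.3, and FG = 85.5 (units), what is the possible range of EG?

96.4 < EG < 101.8

From triangle DEG: |167.3 − 70.9| < EG < 167.3 + 70.9, i.e. 96.4 < EG < 238.2.
From triangle FEG: 69.2 < EG < 101.8.
Both must hold, so EG lies in the intersection.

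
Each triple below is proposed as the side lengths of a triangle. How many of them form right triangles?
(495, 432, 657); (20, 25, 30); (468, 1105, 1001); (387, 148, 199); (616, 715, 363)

(495,432,657): 432²+495² = 431649 = 657² → right
(20,25,30): 20²+25² = 1025 > 900 = 30² → acute
(468,1105,1001): 468²+1001² = 1221025 = 1105² → right
(387,148,199): 148+199 ≤ 387, not a triangle
(616,715,363): 363²+616² = 511225 = 715² → right
3 of the 5 are right.

3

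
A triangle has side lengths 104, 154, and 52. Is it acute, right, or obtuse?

obtuse

Compare the square of the longest side to the sum of squares of the other two: 52² + 104² = 13520 < 23716 = 154².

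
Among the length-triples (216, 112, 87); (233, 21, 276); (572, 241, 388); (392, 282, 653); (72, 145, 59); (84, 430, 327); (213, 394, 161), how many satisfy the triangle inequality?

(87,112,216): 87+112 ≤ 216 → not valid
(21,233,276): 21+233 ≤ 276 → not valid
(241,388,572): 241+388 > 572 → valid
(282,392,653): 282+392 > 653 → valid
(59,72,145): 59+72 ≤ 145 → not valid
(84,327,430): 84+327 ≤ 430 → not valid
(161,213,394): 161+213 ≤ 394 → not valid
2 of the 7 triples form a triangle.

2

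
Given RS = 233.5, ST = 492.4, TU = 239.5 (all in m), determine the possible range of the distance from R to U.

The maximum is all hops collinear in one direction: 233.5 + 492.4 + 239.5 = 965.4.
The longest hop is 492.4; the others sum to 473.0. Folding the others back against it leaves at least 492.4 − 473.0 = 19.4.

19.4 ≤ RU ≤ 965.4 m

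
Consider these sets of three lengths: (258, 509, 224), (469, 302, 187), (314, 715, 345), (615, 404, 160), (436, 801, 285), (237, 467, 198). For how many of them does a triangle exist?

(224,258,509): 224+258 ≤ 509 → not valid
(187,302,469): 187+302 > 469 → valid
(314,345,715): 314+345 ≤ 715 → not valid
(160,404,615): 160+404 ≤ 615 → not valid
(285,436,801): 285+436 ≤ 801 → not valid
(198,237,467): 198+237 ≤ 467 → not valid
1 of the 6 triples forms a triangle.

1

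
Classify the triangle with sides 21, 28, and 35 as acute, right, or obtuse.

right

Compare the square of the longest side to the sum of squares of the other two: 21² + 28² = 1225 = 35².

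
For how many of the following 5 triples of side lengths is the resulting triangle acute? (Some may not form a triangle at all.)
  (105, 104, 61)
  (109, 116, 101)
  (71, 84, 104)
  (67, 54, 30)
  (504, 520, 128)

(105,104,61): 61²+104² = 14537 > 11025 = 105² → acute
(109,116,101): 101²+109² = 22082 > 13456 = 116² → acute
(71,84,104): 71²+84² = 12097 > 10816 = 104² → acute
(67,54,30): 30²+54² = 3816 < 4489 = 67² → obtuse
(504,520,128): 128²+504² = 270400 = 520² → right
3 of the 5 are acute.

3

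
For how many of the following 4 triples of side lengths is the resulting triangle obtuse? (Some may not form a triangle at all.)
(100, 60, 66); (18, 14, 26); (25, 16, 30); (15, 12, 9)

(100,60,66): 60²+66² = 7956 < 10000 = 100² → obtuse
(18,14,26): 14²+18² = 520 < 676 = 26² → obtuse
(25,16,30): 16²+25² = 881 < 900 = 30² → obtuse
(15,12,9): 9²+12² = 225 = 15² → right
3 of the 4 are obtuse.

3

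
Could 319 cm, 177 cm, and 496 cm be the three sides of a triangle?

The two shorter sides sum to 496, exactly equal to the longest side 496.
That gives only a degenerate (flat) triangle — the inequality must be strict.

No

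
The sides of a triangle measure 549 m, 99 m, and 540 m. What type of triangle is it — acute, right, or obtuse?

Compare the square of the longest side to the sum of squares of the other two: 99² + 540² = 301401 = 549².

right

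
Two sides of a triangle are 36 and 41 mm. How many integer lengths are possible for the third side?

The third side lies in the open interval (5, 77).
Integers from 6 to 76 inclusive: 76 − 6 + 1 = 71.

71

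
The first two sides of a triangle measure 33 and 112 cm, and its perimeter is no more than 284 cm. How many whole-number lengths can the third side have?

60

Triangle inequality: 79 < x < 145. Perimeter ≤ 284 gives x ≤ 284 − 33 − 112 = 139.
So 79 < x ≤ 139; integers 80 through 139: 60 values.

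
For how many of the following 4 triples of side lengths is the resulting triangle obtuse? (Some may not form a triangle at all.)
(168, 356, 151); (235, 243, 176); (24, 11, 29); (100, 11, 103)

(168,356,151): 151+168 ≤ 356, not a triangle
(235,243,176): 176²+235² = 86201 > 59049 = 243² → acute
(24,11,29): 11²+24² = 697 < 841 = 29² → obtuse
(100,11,103): 11²+100² = 10121 < 10609 = 103² → obtuse
2 of the 4 are obtuse.

2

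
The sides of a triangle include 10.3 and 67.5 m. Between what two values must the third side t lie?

57.2 < t < 77.8

By the triangle inequality, t must be less than 10.3 + 67.5 = 77.8 and greater than |10.3 − 67.5| = 57.2.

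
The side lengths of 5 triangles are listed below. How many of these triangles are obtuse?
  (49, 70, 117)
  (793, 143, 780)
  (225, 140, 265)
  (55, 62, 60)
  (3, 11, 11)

1

(49,70,117): 49²+70² = 7301 < 13689 = 117² → obtuse
(793,143,780): 143²+780² = 628849 = 793² → right
(225,140,265): 140²+225² = 70225 = 265² → right
(55,62,60): 55²+60² = 6625 > 3844 = 62² → acute
(3,11,11): 3²+11² = 130 > 121 = 11² → acute
1 of the 5 is obtuse.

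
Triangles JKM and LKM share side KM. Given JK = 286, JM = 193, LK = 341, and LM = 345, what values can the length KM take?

From triangle JKM: |286 − 193| < KM < 286 + 193, i.e. 93 < KM < 479.
From triangle LKM: 4 < KM < 686.
Both must hold, so KM lies in the intersection.

93 < KM < 479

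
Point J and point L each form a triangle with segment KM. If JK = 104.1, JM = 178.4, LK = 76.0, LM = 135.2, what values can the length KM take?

From triangle JKM: |104.1 − 178.4| < KM < 104.1 + 178.4, i.e. 74.3 < KM < 282.5.
From triangle LKM: 59.2 < KM < 211.2.
Both must hold, so KM lies in the intersection.

74.3 < KM < 211.2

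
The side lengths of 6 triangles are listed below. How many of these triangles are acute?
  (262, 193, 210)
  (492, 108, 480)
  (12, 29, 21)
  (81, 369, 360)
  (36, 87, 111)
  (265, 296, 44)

(262,193,210): 193²+210² = 81349 > 68644 = 262² → acute
(492,108,480): 108²+480² = 242064 = 492² → right
(12,29,21): 12²+21² = 585 < 841 = 29² → obtuse
(81,369,360): 81²+360² = 136161 = 369² → right
(36,87,111): 36²+87² = 8865 < 12321 = 111² → obtuse
(265,296,44): 44²+265² = 72161 < 87616 = 296² → obtuse
1 of the 6 is acute.

1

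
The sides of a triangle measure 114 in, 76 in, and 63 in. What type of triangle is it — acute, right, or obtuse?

obtuse

Compare the square of the longest side to the sum of squares of the other two: 63² + 76² = 9745 < 12996 = 114².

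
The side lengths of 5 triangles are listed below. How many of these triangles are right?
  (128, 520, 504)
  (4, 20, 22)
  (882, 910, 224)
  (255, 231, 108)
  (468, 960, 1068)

(128,520,504): 128²+504² = 270400 = 520² → right
(4,20,22): 4²+20² = 416 < 484 = 22² → obtuse
(882,910,224): 224²+882² = 828100 = 910² → right
(255,231,108): 108²+231² = 65025 = 255² → right
(468,960,1068): 468²+960² = 1140624 = 1068² → right
4 of the 5 are right.

4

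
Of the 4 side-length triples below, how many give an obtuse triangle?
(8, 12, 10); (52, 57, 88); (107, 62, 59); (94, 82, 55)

(8,12,10): 8²+10² = 164 > 144 = 12² → acute
(52,57,88): 52²+57² = 5953 < 7744 = 88² → obtuse
(107,62,59): 59²+62² = 7325 < 11449 = 107² → obtuse
(94,82,55): 55²+82² = 9749 > 8836 = 94² → acute
2 of the 4 are obtuse.

2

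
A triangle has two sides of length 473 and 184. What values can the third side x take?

By the triangle inequality, x must be less than 473 + 184 = 657 and greater than |473 − 184| = 289.

289 < x < 657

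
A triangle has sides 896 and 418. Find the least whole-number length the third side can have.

479

The third side must be strictly greater than |896 − 418| = 478.
The smallest integer above 478 is 479.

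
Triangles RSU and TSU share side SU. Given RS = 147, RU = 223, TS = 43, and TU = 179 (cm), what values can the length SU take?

136 < SU < 222

From triangle RSU: |147 − 223| < SU < 147 + 223, i.e. 76 < SU < 370.
From triangle TSU: 136 < SU < 222.
Both must hold, so SU lies in the intersection.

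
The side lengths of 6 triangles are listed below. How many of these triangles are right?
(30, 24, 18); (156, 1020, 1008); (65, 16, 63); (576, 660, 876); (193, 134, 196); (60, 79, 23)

4

(30,24,18): 18²+24² = 900 = 30² → right
(156,1020,1008): 156²+1008² = 1040400 = 1020² → right
(65,16,63): 16²+63² = 4225 = 65² → right
(576,660,876): 576²+660² = 767376 = 876² → right
(193,134,196): 134²+193² = 55205 > 38416 = 196² → acute
(60,79,23): 23²+60² = 4129 < 6241 = 79² → obtuse
4 of the 6 are right.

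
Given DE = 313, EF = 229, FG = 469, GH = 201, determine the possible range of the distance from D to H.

The maximum is all hops collinear in one direction: 313 + 229 + 469 + 201 = 1212.
The longest hop is 469; the others sum to 743. Since 469 ≤ 743, the path can fold back on itself completely, so the minimum distance is 0.

0 ≤ DH ≤ 1212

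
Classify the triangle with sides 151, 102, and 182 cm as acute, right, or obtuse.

Compare the square of the longest side to the sum of squares of the other two: 102² + 151² = 33205 > 33124 = 182².

acute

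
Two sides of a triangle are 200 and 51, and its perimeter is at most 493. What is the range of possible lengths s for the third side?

Triangle inequality alone gives 149 < s < 251.
The perimeter condition gives s ≤ 493 − 200 − 51 = 242.
Intersecting the two: 149 < s ≤ 242.

149 < s ≤ 242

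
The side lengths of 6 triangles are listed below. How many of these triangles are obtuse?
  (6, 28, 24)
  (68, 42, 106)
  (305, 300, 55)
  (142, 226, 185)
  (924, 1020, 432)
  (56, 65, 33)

2

(6,28,24): 6²+24² = 612 < 784 = 28² → obtuse
(68,42,106): 42²+68² = 6388 < 11236 = 106² → obtuse
(305,300,55): 55²+300² = 93025 = 305² → right
(142,226,185): 142²+185² = 54389 > 51076 = 226² → acute
(924,1020,432): 432²+924² = 1040400 = 1020² → right
(56,65,33): 33²+56² = 4225 = 65² → right
2 of the 6 are obtuse.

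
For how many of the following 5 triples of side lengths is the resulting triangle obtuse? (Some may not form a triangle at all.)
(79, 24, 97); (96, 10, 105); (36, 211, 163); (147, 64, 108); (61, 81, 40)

4

(79,24,97): 24²+79² = 6817 < 9409 = 97² → obtuse
(96,10,105): 10²+96² = 9316 < 11025 = 105² → obtuse
(36,211,163): 36+163 ≤ 211, not a triangle
(147,64,108): 64²+108² = 15760 < 21609 = 147² → obtuse
(61,81,40): 40²+61² = 5321 < 6561 = 81² → obtuse
4 of the 5 are obtuse.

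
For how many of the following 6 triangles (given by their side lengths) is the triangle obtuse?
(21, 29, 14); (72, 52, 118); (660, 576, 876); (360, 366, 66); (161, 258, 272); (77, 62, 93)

2

(21,29,14): 14²+21² = 637 < 841 = 29² → obtuse
(72,52,118): 52²+72² = 7888 < 13924 = 118² → obtuse
(660,576,876): 576²+660² = 767376 = 876² → right
(360,366,66): 66²+360² = 133956 = 366² → right
(161,258,272): 161²+258² = 92485 > 73984 = 272² → acute
(77,62,93): 62²+77² = 9773 > 8649 = 93² → acute
2 of the 6 are obtuse.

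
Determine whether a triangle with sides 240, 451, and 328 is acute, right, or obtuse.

obtuse

Compare the square of the longest side to the sum of squares of the other two: 240² + 328² = 165184 < 203401 = 451².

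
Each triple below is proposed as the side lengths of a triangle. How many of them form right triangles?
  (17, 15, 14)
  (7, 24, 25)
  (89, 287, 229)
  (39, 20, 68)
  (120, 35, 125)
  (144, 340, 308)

3

(17,15,14): 14²+15² = 421 > 289 = 17² → acute
(7,24,25): 7²+24² = 625 = 25² → right
(89,287,229): 89²+229² = 60362 < 82369 = 287² → obtuse
(39,20,68): 20+39 ≤ 68, not a triangle
(120,35,125): 35²+120² = 15625 = 125² → right
(144,340,308): 144²+308² = 115600 = 340² → right
3 of the 6 are right.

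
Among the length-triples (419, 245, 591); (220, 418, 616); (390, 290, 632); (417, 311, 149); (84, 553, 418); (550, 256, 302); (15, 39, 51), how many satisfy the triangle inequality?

(245,419,591): 245+419 > 591 → valid
(220,418,616): 220+418 > 616 → valid
(290,390,632): 290+390 > 632 → valid
(149,311,417): 149+311 > 417 → valid
(84,418,553): 84+418 ≤ 553 → not valid
(256,302,550): 256+302 > 550 → valid
(15,39,51): 15+39 > 51 → valid
6 of the 7 triples form a triangle.

6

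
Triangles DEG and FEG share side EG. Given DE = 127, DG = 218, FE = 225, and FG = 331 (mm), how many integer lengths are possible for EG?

From triangle DEG: 91 < EG < 345.
From triangle FEG: 106 < EG < 556.
Intersection: 106 < EG < 345, so integers 107 through 344: 238 values.

238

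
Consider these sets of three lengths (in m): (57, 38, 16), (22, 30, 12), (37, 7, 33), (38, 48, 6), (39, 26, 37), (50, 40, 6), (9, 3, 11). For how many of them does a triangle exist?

4

(16,38,57): 16+38 ≤ 57 → not valid
(12,22,30): 12+22 > 30 → valid
(7,33,37): 7+33 > 37 → valid
(6,38,48): 6+38 ≤ 48 → not valid
(26,37,39): 26+37 > 39 → valid
(6,40,50): 6+40 ≤ 50 → not valid
(3,9,11): 3+9 > 11 → valid
4 of the 7 triples form a triangle.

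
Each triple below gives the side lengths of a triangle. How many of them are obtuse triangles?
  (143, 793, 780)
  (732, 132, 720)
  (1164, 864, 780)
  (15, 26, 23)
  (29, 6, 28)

1

(143,793,780): 143²+780² = 628849 = 793² → right
(732,132,720): 132²+720² = 535824 = 732² → right
(1164,864,780): 780²+864² = 1354896 = 1164² → right
(15,26,23): 15²+23² = 754 > 676 = 26² → acute
(29,6,28): 6²+28² = 820 < 841 = 29² → obtuse
1 of the 5 is obtuse.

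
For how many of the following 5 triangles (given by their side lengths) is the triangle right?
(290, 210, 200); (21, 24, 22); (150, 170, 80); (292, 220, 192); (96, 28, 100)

(290,210,200): 200²+210² = 84100 = 290² → right
(21,24,22): 21²+22² = 925 > 576 = 24² → acute
(150,170,80): 80²+150² = 28900 = 170² → right
(292,220,192): 192²+220² = 85264 = 292² → right
(96,28,100): 28²+96² = 10000 = 100² → right
4 of the 5 are right.

4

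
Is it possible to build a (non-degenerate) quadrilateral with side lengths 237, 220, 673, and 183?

No

For a quadrilateral, each side must be shorter than the sum of the others.
Here the longest side is 673, but the remaining 3 sides sum to only 640.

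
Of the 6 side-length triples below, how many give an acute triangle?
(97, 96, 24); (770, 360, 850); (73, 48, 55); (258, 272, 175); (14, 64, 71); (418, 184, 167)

(97,96,24): 24²+96² = 9792 > 9409 = 97² → acute
(770,360,850): 360²+770² = 722500 = 850² → right
(73,48,55): 48²+55² = 5329 = 73² → right
(258,272,175): 175²+258² = 97189 > 73984 = 272² → acute
(14,64,71): 14²+64² = 4292 < 5041 = 71² → obtuse
(418,184,167): 167+184 ≤ 418, not a triangle
2 of the 6 are acute.

2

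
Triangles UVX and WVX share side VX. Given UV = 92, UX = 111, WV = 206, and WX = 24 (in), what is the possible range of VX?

182 < VX < 203

From triangle UVX: |92 − 111| < VX < 92 + 111, i.e. 19 < VX < 203.
From triangle WVX: 182 < VX < 230.
Both must hold, so VX lies in the intersection.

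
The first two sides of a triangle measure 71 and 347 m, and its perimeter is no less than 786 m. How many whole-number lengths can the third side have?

50

Triangle inequality: 276 < x < 418. Perimeter ≥ 786 gives x ≥ 786 − 71 − 347 = 368.
So 368 ≤ x < 418; integers 368 through 417: 50 values.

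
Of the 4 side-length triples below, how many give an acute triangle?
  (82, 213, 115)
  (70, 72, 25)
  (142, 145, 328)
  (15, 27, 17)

(82,213,115): 82+115 ≤ 213, not a triangle
(70,72,25): 25²+70² = 5525 > 5184 = 72² → acute
(142,145,328): 142+145 ≤ 328, not a triangle
(15,27,17): 15²+17² = 514 < 729 = 27² → obtuse
1 of the 4 is acute.

1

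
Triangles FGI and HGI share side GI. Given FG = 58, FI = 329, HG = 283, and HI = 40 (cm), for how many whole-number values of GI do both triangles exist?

51

From triangle FGI: 271 < GI < 387.
From triangle HGI: 243 < GI < 323.
Intersection: 271 < GI < 323, so integers 272 through 322: 51 values.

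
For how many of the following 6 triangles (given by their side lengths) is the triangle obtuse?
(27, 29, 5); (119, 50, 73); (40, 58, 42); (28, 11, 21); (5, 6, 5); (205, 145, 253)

(27,29,5): 5²+27² = 754 < 841 = 29² → obtuse
(119,50,73): 50²+73² = 7829 < 14161 = 119² → obtuse
(40,58,42): 40²+42² = 3364 = 58² → right
(28,11,21): 11²+21² = 562 < 784 = 28² → obtuse
(5,6,5): 5²+5² = 50 > 36 = 6² → acute
(205,145,253): 145²+205² = 63050 < 64009 = 253² → obtuse
4 of the 6 are obtuse.

4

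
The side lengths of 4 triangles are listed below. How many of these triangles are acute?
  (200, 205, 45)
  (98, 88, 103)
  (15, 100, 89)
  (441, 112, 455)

1

(200,205,45): 45²+200² = 42025 = 205² → right
(98,88,103): 88²+98² = 17348 > 10609 = 103² → acute
(15,100,89): 15²+89² = 8146 < 10000 = 100² → obtuse
(441,112,455): 112²+441² = 207025 = 455² → right
1 of the 4 is acute.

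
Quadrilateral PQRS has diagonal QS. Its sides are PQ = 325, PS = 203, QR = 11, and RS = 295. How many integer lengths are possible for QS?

21

From triangle PQS: 122 < QS < 528.
From triangle RQS: 284 < QS < 306.
Intersection: 284 < QS < 306, so integers 285 through 305: 21 values.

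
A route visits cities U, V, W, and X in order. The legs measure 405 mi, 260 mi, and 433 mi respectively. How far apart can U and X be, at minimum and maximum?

The maximum is all hops collinear in one direction: 405 + 260 + 433 = 1098.
The longest hop is 433; the others sum to 665. Since 433 ≤ 665, the path can fold back on itself completely, so the minimum distance is 0.

0 ≤ UX ≤ 1098 mi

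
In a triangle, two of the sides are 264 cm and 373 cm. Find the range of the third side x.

By the triangle inequality, x must be less than 264 + 373 = 637 and greater than |264 − 373| = 109.

109 < x < 637 (cm)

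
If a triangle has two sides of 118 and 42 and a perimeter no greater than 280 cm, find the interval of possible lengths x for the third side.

76 < x ≤ 120

Triangle inequality alone gives 76 < x < 160.
The perimeter condition gives x ≤ 280 − 118 − 42 = 120.
Intersecting the two: 76 < x ≤ 120.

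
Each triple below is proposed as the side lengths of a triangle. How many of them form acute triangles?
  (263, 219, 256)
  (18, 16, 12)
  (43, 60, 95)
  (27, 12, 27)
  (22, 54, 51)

4

(263,219,256): 219²+256² = 113497 > 69169 = 263² → acute
(18,16,12): 12²+16² = 400 > 324 = 18² → acute
(43,60,95): 43²+60² = 5449 < 9025 = 95² → obtuse
(27,12,27): 12²+27² = 873 > 729 = 27² → acute
(22,54,51): 22²+51² = 3085 > 2916 = 54² → acute
4 of the 5 are acute.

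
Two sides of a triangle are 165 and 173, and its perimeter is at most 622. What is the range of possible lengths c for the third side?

Triangle inequality alone gives 8 < c < 338.
The perimeter condition gives c ≤ 622 − 165 − 173 = 284.
Intersecting the two: 8 < c ≤ 284.

8 < c ≤ 284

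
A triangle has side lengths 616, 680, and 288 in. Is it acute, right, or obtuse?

Compare the square of the longest side to the sum of squares of the other two: 288² + 616² = 462400 = 680².

right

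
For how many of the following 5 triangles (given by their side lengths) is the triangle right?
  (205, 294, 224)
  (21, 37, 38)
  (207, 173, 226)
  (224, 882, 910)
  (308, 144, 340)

2

(205,294,224): 205²+224² = 92201 > 86436 = 294² → acute
(21,37,38): 21²+37² = 1810 > 1444 = 38² → acute
(207,173,226): 173²+207² = 72778 > 51076 = 226² → acute
(224,882,910): 224²+882² = 828100 = 910² → right
(308,144,340): 144²+308² = 115600 = 340² → right
2 of the 5 are right.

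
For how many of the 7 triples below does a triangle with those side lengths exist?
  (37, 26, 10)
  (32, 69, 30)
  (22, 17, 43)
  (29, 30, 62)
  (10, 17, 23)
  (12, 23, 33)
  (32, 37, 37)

3

(10,26,37): 10+26 ≤ 37 → not valid
(30,32,69): 30+32 ≤ 69 → not valid
(17,22,43): 17+22 ≤ 43 → not valid
(29,30,62): 29+30 ≤ 62 → not valid
(10,17,23): 10+17 > 23 → valid
(12,23,33): 12+23 > 33 → valid
(32,37,37): 32+37 > 37 → valid
3 of the 7 triples form a triangle.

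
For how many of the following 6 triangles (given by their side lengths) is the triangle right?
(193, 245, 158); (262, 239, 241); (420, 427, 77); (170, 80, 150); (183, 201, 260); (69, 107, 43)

2

(193,245,158): 158²+193² = 62213 > 60025 = 245² → acute
(262,239,241): 239²+241² = 115202 > 68644 = 262² → acute
(420,427,77): 77²+420² = 182329 = 427² → right
(170,80,150): 80²+150² = 28900 = 170² → right
(183,201,260): 183²+201² = 73890 > 67600 = 260² → acute
(69,107,43): 43²+69² = 6610 < 11449 = 107² → obtuse
2 of the 6 are right.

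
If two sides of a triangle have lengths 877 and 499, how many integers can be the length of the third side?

The third side lies in the open interval (378, 1376).
Integers from 379 to 1375 inclusive: 1375 − 379 + 1 = 997.

997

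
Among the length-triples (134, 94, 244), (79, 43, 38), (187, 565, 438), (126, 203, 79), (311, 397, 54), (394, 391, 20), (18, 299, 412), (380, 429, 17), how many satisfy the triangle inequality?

(94,134,244): 94+134 ≤ 244 → not valid
(38,43,79): 38+43 > 79 → valid
(187,438,565): 187+438 > 565 → valid
(79,126,203): 79+126 > 203 → valid
(54,311,397): 54+311 ≤ 397 → not valid
(20,391,394): 20+391 > 394 → valid
(18,299,412): 18+299 ≤ 412 → not valid
(17,380,429): 17+380 ≤ 429 → not valid
4 of the 8 triples form a triangle.

4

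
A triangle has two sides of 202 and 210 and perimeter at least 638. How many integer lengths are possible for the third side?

186

Triangle inequality: 8 < x < 412. Perimeter ≥ 638 gives x ≥ 638 − 202 − 210 = 226.
So 226 ≤ x < 412; integers 226 through 411: 186 values.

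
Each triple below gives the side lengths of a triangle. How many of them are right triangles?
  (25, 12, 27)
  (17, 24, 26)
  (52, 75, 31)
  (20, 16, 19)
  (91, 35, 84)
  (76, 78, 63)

(25,12,27): 12²+25² = 769 > 729 = 27² → acute
(17,24,26): 17²+24² = 865 > 676 = 26² → acute
(52,75,31): 31²+52² = 3665 < 5625 = 75² → obtuse
(20,16,19): 16²+19² = 617 > 400 = 20² → acute
(91,35,84): 35²+84² = 8281 = 91² → right
(76,78,63): 63²+76² = 9745 > 6084 = 78² → acute
1 of the 6 is right.

1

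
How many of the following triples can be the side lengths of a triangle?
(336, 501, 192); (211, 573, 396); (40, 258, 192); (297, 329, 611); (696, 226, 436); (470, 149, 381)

(192,336,501): 192+336 > 501 → valid
(211,396,573): 211+396 > 573 → valid
(40,192,258): 40+192 ≤ 258 → not valid
(297,329,611): 297+329 > 611 → valid
(226,436,696): 226+436 ≤ 696 → not valid
(149,381,470): 149+381 > 470 → valid
4 of the 6 triples form a triangle.

4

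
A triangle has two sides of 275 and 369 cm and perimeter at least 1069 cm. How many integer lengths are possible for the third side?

219

Triangle inequality: 94 < x < 644. Perimeter ≥ 1069 gives x ≥ 1069 − 275 − 369 = 425.
So 425 ≤ x < 644; integers 425 through 643: 219 values.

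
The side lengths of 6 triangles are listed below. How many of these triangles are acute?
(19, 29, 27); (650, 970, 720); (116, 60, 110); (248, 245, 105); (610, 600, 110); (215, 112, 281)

3

(19,29,27): 19²+27² = 1090 > 841 = 29² → acute
(650,970,720): 650²+720² = 940900 = 970² → right
(116,60,110): 60²+110² = 15700 > 13456 = 116² → acute
(248,245,105): 105²+245² = 71050 > 61504 = 248² → acute
(610,600,110): 110²+600² = 372100 = 610² → right
(215,112,281): 112²+215² = 58769 < 78961 = 281² → obtuse
3 of the 6 are acute.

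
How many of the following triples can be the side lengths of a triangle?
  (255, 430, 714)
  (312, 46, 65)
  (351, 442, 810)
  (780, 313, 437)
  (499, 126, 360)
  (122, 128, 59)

(255,430,714): 255+430 ≤ 714 → not valid
(46,65,312): 46+65 ≤ 312 → not valid
(351,442,810): 351+442 ≤ 810 → not valid
(313,437,780): 313+437 ≤ 780 → not valid
(126,360,499): 126+360 ≤ 499 → not valid
(59,122,128): 59+122 > 128 → valid
1 of the 6 triples forms a triangle.

1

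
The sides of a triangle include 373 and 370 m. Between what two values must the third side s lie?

3 < s < 743

By the triangle inequality, s must be less than 373 + 370 = 743 and greater than |373 − 370| = 3.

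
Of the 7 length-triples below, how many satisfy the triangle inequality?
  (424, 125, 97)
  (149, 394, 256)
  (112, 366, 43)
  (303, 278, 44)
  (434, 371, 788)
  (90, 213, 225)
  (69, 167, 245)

4

(97,125,424): 97+125 ≤ 424 → not valid
(149,256,394): 149+256 > 394 → valid
(43,112,366): 43+112 ≤ 366 → not valid
(44,278,303): 44+278 > 303 → valid
(371,434,788): 371+434 > 788 → valid
(90,213,225): 90+213 > 225 → valid
(69,167,245): 69+167 ≤ 245 → not valid
4 of the 7 triples form a triangle.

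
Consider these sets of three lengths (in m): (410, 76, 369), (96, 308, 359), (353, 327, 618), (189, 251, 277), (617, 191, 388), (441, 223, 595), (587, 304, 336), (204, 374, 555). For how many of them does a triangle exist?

7

(76,369,410): 76+369 > 410 → valid
(96,308,359): 96+308 > 359 → valid
(327,353,618): 327+353 > 618 → valid
(189,251,277): 189+251 > 277 → valid
(191,388,617): 191+388 ≤ 617 → not valid
(223,441,595): 223+441 > 595 → valid
(304,336,587): 304+336 > 587 → valid
(204,374,555): 204+374 > 555 → valid
7 of the 8 triples form a triangle.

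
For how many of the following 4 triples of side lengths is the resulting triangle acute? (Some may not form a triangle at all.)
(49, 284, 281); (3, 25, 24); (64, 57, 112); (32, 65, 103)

1

(49,284,281): 49²+281² = 81362 > 80656 = 284² → acute
(3,25,24): 3²+24² = 585 < 625 = 25² → obtuse
(64,57,112): 57²+64² = 7345 < 12544 = 112² → obtuse
(32,65,103): 32+65 ≤ 103, not a triangle
1 of the 4 is acute.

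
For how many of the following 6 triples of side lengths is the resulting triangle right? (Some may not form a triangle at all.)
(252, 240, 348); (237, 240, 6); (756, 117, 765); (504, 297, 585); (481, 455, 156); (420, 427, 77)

(252,240,348): 240²+252² = 121104 = 348² → right
(237,240,6): 6²+237² = 56205 < 57600 = 240² → obtuse
(756,117,765): 117²+756² = 585225 = 765² → right
(504,297,585): 297²+504² = 342225 = 585² → right
(481,455,156): 156²+455² = 231361 = 481² → right
(420,427,77): 77²+420² = 182329 = 427² → right
5 of the 6 are right.

5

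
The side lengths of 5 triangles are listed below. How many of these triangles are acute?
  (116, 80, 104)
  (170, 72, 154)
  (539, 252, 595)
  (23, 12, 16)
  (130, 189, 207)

2

(116,80,104): 80²+104² = 17216 > 13456 = 116² → acute
(170,72,154): 72²+154² = 28900 = 170² → right
(539,252,595): 252²+539² = 354025 = 595² → right
(23,12,16): 12²+16² = 400 < 529 = 23² → obtuse
(130,189,207): 130²+189² = 52621 > 42849 = 207² → acute
2 of the 5 are acute.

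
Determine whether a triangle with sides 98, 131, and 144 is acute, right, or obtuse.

Compare the square of the longest side to the sum of squares of the other two: 98² + 131² = 26765 > 20736 = 144².

acute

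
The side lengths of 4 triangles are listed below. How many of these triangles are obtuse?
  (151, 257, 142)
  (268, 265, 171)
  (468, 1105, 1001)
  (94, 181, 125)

2

(151,257,142): 142²+151² = 42965 < 66049 = 257² → obtuse
(268,265,171): 171²+265² = 99466 > 71824 = 268² → acute
(468,1105,1001): 468²+1001² = 1221025 = 1105² → right
(94,181,125): 94²+125² = 24461 < 32761 = 181² → obtuse
2 of the 4 are obtuse.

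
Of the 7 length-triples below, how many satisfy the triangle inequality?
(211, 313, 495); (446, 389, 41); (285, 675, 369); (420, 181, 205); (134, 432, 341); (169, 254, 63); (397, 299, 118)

3

(211,313,495): 211+313 > 495 → valid
(41,389,446): 41+389 ≤ 446 → not valid
(285,369,675): 285+369 ≤ 675 → not valid
(181,205,420): 181+205 ≤ 420 → not valid
(134,341,432): 134+341 > 432 → valid
(63,169,254): 63+169 ≤ 254 → not valid
(118,299,397): 118+299 > 397 → valid
3 of the 7 triples form a triangle.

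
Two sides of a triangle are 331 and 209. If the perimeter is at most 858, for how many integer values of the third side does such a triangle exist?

Triangle inequality: 122 < x < 540. Perimeter ≤ 858 gives x ≤ 858 − 331 − 209 = 318.
So 122 < x ≤ 318; integers 123 through 318: 196 values.

196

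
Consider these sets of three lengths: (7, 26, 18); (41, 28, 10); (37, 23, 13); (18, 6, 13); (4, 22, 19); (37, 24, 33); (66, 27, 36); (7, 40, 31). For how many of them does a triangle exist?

(7,18,26): 7+18 ≤ 26 → not valid
(10,28,41): 10+28 ≤ 41 → not valid
(13,23,37): 13+23 ≤ 37 → not valid
(6,13,18): 6+13 > 18 → valid
(4,19,22): 4+19 > 22 → valid
(24,33,37): 24+33 > 37 → valid
(27,36,66): 27+36 ≤ 66 → not valid
(7,31,40): 7+31 ≤ 40 → not valid
3 of the 8 triples form a triangle.

3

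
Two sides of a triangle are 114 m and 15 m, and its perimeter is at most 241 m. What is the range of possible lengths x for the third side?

Triangle inequality alone gives 99 < x < 129.
The perimeter condition gives x ≤ 241 − 114 − 15 = 112.
Intersecting the two: 99 < x ≤ 112.

99 < x ≤ 112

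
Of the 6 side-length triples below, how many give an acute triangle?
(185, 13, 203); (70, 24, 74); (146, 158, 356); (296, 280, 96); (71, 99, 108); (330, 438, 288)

1

(185,13,203): 13+185 ≤ 203, not a triangle
(70,24,74): 24²+70² = 5476 = 74² → right
(146,158,356): 146+158 ≤ 356, not a triangle
(296,280,96): 96²+280² = 87616 = 296² → right
(71,99,108): 71²+99² = 14842 > 11664 = 108² → acute
(330,438,288): 288²+330² = 191844 = 438² → right
1 of the 6 is acute.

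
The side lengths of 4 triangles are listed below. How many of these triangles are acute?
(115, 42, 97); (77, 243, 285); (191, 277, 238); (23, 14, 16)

1

(115,42,97): 42²+97² = 11173 < 13225 = 115² → obtuse
(77,243,285): 77²+243² = 64978 < 81225 = 285² → obtuse
(191,277,238): 191²+238² = 93125 > 76729 = 277² → acute
(23,14,16): 14²+16² = 452 < 529 = 23² → obtuse
1 of the 4 is acute.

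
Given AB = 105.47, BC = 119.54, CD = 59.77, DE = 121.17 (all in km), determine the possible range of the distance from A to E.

The maximum is all hops collinear in one direction: 105.47 + 119.54 + 59.77 + 121.17 = 405.95.
The longest hop is 121.17; the others sum to 284.78. Since 121.17 ≤ 284.78, the path can fold back on itself completely, so the minimum distance is 0.

0 ≤ AE ≤ 405.95 km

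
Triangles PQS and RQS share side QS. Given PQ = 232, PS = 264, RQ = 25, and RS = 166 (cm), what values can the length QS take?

141 < QS < 191

From triangle PQS: |232 − 264| < QS < 232 + 264, i.e. 32 < QS < 496.
From triangle RQS: 141 < QS < 191.
Both must hold, so QS lies in the intersection.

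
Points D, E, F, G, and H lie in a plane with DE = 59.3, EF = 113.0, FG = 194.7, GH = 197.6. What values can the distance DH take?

The maximum is all hops collinear in one direction: 59.3 + 113.0 + 194.7 + 197.6 = 564.6.
The longest hop is 197.6; the others sum to 367.0. Since 197.6 ≤ 367.0, the path can fold back on itself completely, so the minimum distance is 0.

0 ≤ DH ≤ 564.6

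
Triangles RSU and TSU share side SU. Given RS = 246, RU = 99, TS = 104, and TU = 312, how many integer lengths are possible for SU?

From triangle RSU: 147 < SU < 345.
From triangle TSU: 208 < SU < 416.
Intersection: 208 < SU < 345, so integers 209 through 344: 136 values.

136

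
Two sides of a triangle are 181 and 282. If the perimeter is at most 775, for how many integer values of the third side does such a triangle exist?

Triangle inequality: 101 < x < 463. Perimeter ≤ 775 gives x ≤ 775 − 181 − 282 = 312.
So 101 < x ≤ 312; integers 102 through 312: 211 values.

211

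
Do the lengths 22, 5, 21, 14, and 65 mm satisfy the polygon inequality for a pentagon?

No

For a pentagon, each side must be shorter than the sum of the others.
Here the longest side is 65, but the remaining 4 sides sum to only 62.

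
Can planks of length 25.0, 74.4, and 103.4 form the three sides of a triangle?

No

The longest side is 103.4, but the other two sum to only 99.4.
99.4 < 103.4, so the triangle inequality fails.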